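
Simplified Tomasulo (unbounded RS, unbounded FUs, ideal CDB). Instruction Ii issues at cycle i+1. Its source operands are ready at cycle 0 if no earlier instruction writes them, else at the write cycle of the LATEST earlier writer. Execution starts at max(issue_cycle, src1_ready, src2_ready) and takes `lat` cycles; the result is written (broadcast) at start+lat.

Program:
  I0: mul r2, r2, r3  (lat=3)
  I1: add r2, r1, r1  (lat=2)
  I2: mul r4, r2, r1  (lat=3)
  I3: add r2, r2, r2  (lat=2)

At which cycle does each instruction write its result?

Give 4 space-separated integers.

I0 mul r2: issue@1 deps=(None,None) exec_start@1 write@4
I1 add r2: issue@2 deps=(None,None) exec_start@2 write@4
I2 mul r4: issue@3 deps=(1,None) exec_start@4 write@7
I3 add r2: issue@4 deps=(1,1) exec_start@4 write@6

Answer: 4 4 7 6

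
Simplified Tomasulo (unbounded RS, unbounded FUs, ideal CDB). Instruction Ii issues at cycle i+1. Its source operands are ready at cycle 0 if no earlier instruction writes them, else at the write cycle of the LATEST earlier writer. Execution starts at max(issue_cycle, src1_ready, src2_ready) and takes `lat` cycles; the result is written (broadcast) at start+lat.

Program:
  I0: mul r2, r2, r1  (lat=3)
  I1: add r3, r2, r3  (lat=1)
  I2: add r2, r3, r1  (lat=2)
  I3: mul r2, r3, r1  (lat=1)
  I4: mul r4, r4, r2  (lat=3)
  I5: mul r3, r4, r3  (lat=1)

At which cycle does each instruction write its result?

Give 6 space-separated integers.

Answer: 4 5 7 6 9 10

Derivation:
I0 mul r2: issue@1 deps=(None,None) exec_start@1 write@4
I1 add r3: issue@2 deps=(0,None) exec_start@4 write@5
I2 add r2: issue@3 deps=(1,None) exec_start@5 write@7
I3 mul r2: issue@4 deps=(1,None) exec_start@5 write@6
I4 mul r4: issue@5 deps=(None,3) exec_start@6 write@9
I5 mul r3: issue@6 deps=(4,1) exec_start@9 write@10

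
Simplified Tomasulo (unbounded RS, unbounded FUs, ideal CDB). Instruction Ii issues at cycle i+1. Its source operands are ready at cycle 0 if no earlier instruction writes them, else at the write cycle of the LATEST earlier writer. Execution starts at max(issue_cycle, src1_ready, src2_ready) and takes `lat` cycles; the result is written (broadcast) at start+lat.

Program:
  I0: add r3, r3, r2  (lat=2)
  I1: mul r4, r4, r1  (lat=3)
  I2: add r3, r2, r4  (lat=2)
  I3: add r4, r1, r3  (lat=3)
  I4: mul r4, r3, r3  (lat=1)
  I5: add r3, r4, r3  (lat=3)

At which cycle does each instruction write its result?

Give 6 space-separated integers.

I0 add r3: issue@1 deps=(None,None) exec_start@1 write@3
I1 mul r4: issue@2 deps=(None,None) exec_start@2 write@5
I2 add r3: issue@3 deps=(None,1) exec_start@5 write@7
I3 add r4: issue@4 deps=(None,2) exec_start@7 write@10
I4 mul r4: issue@5 deps=(2,2) exec_start@7 write@8
I5 add r3: issue@6 deps=(4,2) exec_start@8 write@11

Answer: 3 5 7 10 8 11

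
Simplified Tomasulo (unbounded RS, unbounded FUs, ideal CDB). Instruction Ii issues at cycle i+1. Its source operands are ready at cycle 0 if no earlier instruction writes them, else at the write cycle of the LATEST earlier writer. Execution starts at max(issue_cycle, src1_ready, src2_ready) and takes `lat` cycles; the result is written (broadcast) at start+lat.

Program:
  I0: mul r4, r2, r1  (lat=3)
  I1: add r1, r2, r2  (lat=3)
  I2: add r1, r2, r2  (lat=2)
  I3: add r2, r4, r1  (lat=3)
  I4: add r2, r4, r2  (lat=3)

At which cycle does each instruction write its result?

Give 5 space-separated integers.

Answer: 4 5 5 8 11

Derivation:
I0 mul r4: issue@1 deps=(None,None) exec_start@1 write@4
I1 add r1: issue@2 deps=(None,None) exec_start@2 write@5
I2 add r1: issue@3 deps=(None,None) exec_start@3 write@5
I3 add r2: issue@4 deps=(0,2) exec_start@5 write@8
I4 add r2: issue@5 deps=(0,3) exec_start@8 write@11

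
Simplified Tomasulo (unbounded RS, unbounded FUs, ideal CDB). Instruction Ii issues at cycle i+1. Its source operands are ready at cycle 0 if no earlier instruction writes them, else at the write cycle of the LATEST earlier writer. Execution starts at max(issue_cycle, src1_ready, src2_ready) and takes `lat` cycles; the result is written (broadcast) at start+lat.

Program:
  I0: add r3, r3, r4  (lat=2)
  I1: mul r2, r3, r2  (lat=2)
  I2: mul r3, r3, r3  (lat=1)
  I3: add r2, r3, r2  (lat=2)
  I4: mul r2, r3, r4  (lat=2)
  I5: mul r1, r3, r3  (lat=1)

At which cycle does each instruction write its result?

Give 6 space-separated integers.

Answer: 3 5 4 7 7 7

Derivation:
I0 add r3: issue@1 deps=(None,None) exec_start@1 write@3
I1 mul r2: issue@2 deps=(0,None) exec_start@3 write@5
I2 mul r3: issue@3 deps=(0,0) exec_start@3 write@4
I3 add r2: issue@4 deps=(2,1) exec_start@5 write@7
I4 mul r2: issue@5 deps=(2,None) exec_start@5 write@7
I5 mul r1: issue@6 deps=(2,2) exec_start@6 write@7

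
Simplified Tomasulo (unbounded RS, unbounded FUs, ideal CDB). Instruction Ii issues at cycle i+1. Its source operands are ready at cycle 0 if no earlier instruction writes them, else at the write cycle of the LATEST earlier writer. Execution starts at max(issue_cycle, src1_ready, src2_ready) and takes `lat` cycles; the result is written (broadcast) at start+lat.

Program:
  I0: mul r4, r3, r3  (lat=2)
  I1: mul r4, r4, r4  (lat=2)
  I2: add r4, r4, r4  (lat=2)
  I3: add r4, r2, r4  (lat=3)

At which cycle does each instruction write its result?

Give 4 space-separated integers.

Answer: 3 5 7 10

Derivation:
I0 mul r4: issue@1 deps=(None,None) exec_start@1 write@3
I1 mul r4: issue@2 deps=(0,0) exec_start@3 write@5
I2 add r4: issue@3 deps=(1,1) exec_start@5 write@7
I3 add r4: issue@4 deps=(None,2) exec_start@7 write@10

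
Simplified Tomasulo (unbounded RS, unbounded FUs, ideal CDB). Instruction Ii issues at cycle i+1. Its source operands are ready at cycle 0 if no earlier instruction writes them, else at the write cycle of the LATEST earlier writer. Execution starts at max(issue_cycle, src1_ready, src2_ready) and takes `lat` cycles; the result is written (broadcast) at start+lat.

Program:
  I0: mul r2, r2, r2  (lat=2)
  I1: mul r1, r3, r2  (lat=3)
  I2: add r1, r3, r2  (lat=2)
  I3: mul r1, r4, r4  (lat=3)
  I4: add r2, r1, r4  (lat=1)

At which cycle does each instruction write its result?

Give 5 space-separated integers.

Answer: 3 6 5 7 8

Derivation:
I0 mul r2: issue@1 deps=(None,None) exec_start@1 write@3
I1 mul r1: issue@2 deps=(None,0) exec_start@3 write@6
I2 add r1: issue@3 deps=(None,0) exec_start@3 write@5
I3 mul r1: issue@4 deps=(None,None) exec_start@4 write@7
I4 add r2: issue@5 deps=(3,None) exec_start@7 write@8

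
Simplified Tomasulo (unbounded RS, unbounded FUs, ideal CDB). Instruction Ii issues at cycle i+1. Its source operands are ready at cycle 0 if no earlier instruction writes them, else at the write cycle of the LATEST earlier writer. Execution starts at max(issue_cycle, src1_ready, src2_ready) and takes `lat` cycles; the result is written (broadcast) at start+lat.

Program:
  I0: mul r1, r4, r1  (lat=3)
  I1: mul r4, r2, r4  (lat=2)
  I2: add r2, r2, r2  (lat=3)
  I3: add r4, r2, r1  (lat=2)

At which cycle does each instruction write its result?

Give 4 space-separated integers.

I0 mul r1: issue@1 deps=(None,None) exec_start@1 write@4
I1 mul r4: issue@2 deps=(None,None) exec_start@2 write@4
I2 add r2: issue@3 deps=(None,None) exec_start@3 write@6
I3 add r4: issue@4 deps=(2,0) exec_start@6 write@8

Answer: 4 4 6 8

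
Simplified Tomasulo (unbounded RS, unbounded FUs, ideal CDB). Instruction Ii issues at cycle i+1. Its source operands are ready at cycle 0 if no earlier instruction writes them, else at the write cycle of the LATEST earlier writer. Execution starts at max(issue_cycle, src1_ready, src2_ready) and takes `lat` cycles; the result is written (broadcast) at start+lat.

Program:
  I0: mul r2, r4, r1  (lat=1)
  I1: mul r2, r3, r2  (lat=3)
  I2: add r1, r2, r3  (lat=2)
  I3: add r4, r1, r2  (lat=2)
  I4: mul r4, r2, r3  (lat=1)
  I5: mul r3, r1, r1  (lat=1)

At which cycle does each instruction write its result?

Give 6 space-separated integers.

I0 mul r2: issue@1 deps=(None,None) exec_start@1 write@2
I1 mul r2: issue@2 deps=(None,0) exec_start@2 write@5
I2 add r1: issue@3 deps=(1,None) exec_start@5 write@7
I3 add r4: issue@4 deps=(2,1) exec_start@7 write@9
I4 mul r4: issue@5 deps=(1,None) exec_start@5 write@6
I5 mul r3: issue@6 deps=(2,2) exec_start@7 write@8

Answer: 2 5 7 9 6 8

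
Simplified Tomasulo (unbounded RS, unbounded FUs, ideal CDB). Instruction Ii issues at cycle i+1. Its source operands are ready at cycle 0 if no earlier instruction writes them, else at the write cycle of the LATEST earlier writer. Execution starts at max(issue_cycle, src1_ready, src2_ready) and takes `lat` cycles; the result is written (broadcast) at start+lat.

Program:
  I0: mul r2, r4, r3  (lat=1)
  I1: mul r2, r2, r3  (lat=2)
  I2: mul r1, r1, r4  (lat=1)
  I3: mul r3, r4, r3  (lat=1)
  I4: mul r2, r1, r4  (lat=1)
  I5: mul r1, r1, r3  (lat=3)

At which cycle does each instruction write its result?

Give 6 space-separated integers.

I0 mul r2: issue@1 deps=(None,None) exec_start@1 write@2
I1 mul r2: issue@2 deps=(0,None) exec_start@2 write@4
I2 mul r1: issue@3 deps=(None,None) exec_start@3 write@4
I3 mul r3: issue@4 deps=(None,None) exec_start@4 write@5
I4 mul r2: issue@5 deps=(2,None) exec_start@5 write@6
I5 mul r1: issue@6 deps=(2,3) exec_start@6 write@9

Answer: 2 4 4 5 6 9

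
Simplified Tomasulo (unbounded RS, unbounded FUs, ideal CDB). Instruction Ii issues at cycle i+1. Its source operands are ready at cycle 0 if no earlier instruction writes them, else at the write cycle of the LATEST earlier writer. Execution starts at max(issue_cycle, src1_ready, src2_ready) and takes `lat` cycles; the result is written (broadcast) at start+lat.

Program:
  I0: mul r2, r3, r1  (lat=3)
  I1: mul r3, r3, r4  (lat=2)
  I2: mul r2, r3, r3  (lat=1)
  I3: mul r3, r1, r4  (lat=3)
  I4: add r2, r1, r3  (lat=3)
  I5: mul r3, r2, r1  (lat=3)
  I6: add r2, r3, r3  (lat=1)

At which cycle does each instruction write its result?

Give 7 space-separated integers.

Answer: 4 4 5 7 10 13 14

Derivation:
I0 mul r2: issue@1 deps=(None,None) exec_start@1 write@4
I1 mul r3: issue@2 deps=(None,None) exec_start@2 write@4
I2 mul r2: issue@3 deps=(1,1) exec_start@4 write@5
I3 mul r3: issue@4 deps=(None,None) exec_start@4 write@7
I4 add r2: issue@5 deps=(None,3) exec_start@7 write@10
I5 mul r3: issue@6 deps=(4,None) exec_start@10 write@13
I6 add r2: issue@7 deps=(5,5) exec_start@13 write@14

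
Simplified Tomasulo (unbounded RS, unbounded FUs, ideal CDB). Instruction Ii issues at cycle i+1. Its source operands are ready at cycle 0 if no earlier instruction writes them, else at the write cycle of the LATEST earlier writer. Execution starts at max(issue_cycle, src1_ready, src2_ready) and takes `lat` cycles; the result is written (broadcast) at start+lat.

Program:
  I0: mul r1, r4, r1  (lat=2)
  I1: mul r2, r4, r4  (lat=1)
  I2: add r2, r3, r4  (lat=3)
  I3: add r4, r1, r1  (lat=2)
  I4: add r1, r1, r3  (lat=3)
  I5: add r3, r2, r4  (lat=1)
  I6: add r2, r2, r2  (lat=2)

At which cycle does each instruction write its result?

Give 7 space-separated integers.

I0 mul r1: issue@1 deps=(None,None) exec_start@1 write@3
I1 mul r2: issue@2 deps=(None,None) exec_start@2 write@3
I2 add r2: issue@3 deps=(None,None) exec_start@3 write@6
I3 add r4: issue@4 deps=(0,0) exec_start@4 write@6
I4 add r1: issue@5 deps=(0,None) exec_start@5 write@8
I5 add r3: issue@6 deps=(2,3) exec_start@6 write@7
I6 add r2: issue@7 deps=(2,2) exec_start@7 write@9

Answer: 3 3 6 6 8 7 9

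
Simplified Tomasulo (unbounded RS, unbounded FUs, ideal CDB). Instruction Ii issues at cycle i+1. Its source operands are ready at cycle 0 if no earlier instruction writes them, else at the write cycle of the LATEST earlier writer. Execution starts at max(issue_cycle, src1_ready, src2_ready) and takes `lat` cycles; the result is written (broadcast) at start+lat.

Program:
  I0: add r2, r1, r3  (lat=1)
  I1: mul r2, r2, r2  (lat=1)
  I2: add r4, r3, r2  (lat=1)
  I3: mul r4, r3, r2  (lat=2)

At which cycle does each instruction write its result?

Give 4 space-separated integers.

Answer: 2 3 4 6

Derivation:
I0 add r2: issue@1 deps=(None,None) exec_start@1 write@2
I1 mul r2: issue@2 deps=(0,0) exec_start@2 write@3
I2 add r4: issue@3 deps=(None,1) exec_start@3 write@4
I3 mul r4: issue@4 deps=(None,1) exec_start@4 write@6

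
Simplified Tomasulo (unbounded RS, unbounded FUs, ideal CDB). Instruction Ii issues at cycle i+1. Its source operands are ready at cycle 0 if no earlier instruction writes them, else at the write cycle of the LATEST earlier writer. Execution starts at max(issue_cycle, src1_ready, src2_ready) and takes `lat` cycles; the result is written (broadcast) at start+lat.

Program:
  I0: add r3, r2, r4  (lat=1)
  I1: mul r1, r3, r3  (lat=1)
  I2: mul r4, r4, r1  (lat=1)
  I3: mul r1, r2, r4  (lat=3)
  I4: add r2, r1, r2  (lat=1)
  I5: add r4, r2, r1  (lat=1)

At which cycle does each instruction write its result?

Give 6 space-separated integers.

Answer: 2 3 4 7 8 9

Derivation:
I0 add r3: issue@1 deps=(None,None) exec_start@1 write@2
I1 mul r1: issue@2 deps=(0,0) exec_start@2 write@3
I2 mul r4: issue@3 deps=(None,1) exec_start@3 write@4
I3 mul r1: issue@4 deps=(None,2) exec_start@4 write@7
I4 add r2: issue@5 deps=(3,None) exec_start@7 write@8
I5 add r4: issue@6 deps=(4,3) exec_start@8 write@9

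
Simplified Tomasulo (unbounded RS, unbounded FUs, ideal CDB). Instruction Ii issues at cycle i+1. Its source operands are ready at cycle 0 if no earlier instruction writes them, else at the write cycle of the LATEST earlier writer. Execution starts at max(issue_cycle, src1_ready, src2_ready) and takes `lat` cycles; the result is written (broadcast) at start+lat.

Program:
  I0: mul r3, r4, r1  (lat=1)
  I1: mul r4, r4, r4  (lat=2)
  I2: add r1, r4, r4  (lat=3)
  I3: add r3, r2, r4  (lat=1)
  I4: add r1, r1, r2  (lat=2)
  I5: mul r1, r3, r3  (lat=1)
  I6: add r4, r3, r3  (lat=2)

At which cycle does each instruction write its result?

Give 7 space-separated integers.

Answer: 2 4 7 5 9 7 9

Derivation:
I0 mul r3: issue@1 deps=(None,None) exec_start@1 write@2
I1 mul r4: issue@2 deps=(None,None) exec_start@2 write@4
I2 add r1: issue@3 deps=(1,1) exec_start@4 write@7
I3 add r3: issue@4 deps=(None,1) exec_start@4 write@5
I4 add r1: issue@5 deps=(2,None) exec_start@7 write@9
I5 mul r1: issue@6 deps=(3,3) exec_start@6 write@7
I6 add r4: issue@7 deps=(3,3) exec_start@7 write@9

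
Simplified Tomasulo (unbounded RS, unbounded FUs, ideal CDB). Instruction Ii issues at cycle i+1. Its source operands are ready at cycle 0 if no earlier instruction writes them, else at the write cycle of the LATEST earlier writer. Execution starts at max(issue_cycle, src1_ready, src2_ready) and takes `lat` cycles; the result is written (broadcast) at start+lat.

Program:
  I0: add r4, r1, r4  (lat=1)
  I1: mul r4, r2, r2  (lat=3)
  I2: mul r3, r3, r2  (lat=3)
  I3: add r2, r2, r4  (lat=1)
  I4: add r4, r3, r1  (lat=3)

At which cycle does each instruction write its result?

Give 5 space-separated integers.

I0 add r4: issue@1 deps=(None,None) exec_start@1 write@2
I1 mul r4: issue@2 deps=(None,None) exec_start@2 write@5
I2 mul r3: issue@3 deps=(None,None) exec_start@3 write@6
I3 add r2: issue@4 deps=(None,1) exec_start@5 write@6
I4 add r4: issue@5 deps=(2,None) exec_start@6 write@9

Answer: 2 5 6 6 9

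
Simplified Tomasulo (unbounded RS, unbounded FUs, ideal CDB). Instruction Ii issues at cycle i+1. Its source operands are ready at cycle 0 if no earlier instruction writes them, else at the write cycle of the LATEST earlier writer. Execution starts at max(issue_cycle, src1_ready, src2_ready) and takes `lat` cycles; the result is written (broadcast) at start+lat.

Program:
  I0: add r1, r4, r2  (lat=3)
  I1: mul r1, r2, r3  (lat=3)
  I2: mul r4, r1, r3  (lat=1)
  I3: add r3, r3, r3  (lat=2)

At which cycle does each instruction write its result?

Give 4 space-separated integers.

Answer: 4 5 6 6

Derivation:
I0 add r1: issue@1 deps=(None,None) exec_start@1 write@4
I1 mul r1: issue@2 deps=(None,None) exec_start@2 write@5
I2 mul r4: issue@3 deps=(1,None) exec_start@5 write@6
I3 add r3: issue@4 deps=(None,None) exec_start@4 write@6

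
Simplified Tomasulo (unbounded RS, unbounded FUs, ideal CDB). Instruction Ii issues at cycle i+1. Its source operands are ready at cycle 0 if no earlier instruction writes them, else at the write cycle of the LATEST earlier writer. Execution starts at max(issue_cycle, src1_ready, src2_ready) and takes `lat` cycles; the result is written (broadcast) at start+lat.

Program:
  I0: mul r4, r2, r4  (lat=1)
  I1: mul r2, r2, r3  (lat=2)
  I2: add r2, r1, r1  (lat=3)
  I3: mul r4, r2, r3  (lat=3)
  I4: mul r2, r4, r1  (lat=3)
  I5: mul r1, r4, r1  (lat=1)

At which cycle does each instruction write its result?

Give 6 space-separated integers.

Answer: 2 4 6 9 12 10

Derivation:
I0 mul r4: issue@1 deps=(None,None) exec_start@1 write@2
I1 mul r2: issue@2 deps=(None,None) exec_start@2 write@4
I2 add r2: issue@3 deps=(None,None) exec_start@3 write@6
I3 mul r4: issue@4 deps=(2,None) exec_start@6 write@9
I4 mul r2: issue@5 deps=(3,None) exec_start@9 write@12
I5 mul r1: issue@6 deps=(3,None) exec_start@9 write@10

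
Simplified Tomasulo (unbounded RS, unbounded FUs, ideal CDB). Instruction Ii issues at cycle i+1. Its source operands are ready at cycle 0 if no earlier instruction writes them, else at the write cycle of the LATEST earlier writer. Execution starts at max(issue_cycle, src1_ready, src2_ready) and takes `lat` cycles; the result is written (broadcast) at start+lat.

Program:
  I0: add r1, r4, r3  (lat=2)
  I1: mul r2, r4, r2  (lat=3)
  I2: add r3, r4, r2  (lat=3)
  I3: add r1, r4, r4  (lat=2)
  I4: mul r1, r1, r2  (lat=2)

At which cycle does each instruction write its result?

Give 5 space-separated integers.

Answer: 3 5 8 6 8

Derivation:
I0 add r1: issue@1 deps=(None,None) exec_start@1 write@3
I1 mul r2: issue@2 deps=(None,None) exec_start@2 write@5
I2 add r3: issue@3 deps=(None,1) exec_start@5 write@8
I3 add r1: issue@4 deps=(None,None) exec_start@4 write@6
I4 mul r1: issue@5 deps=(3,1) exec_start@6 write@8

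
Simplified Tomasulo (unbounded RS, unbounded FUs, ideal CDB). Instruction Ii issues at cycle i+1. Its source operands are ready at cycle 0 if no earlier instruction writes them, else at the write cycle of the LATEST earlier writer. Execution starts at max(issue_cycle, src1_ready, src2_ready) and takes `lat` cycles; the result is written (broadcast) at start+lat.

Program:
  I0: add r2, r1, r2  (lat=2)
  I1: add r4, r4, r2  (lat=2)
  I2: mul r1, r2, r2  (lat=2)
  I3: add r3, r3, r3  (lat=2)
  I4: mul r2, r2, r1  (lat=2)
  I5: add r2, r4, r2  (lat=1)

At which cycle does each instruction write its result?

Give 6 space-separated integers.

I0 add r2: issue@1 deps=(None,None) exec_start@1 write@3
I1 add r4: issue@2 deps=(None,0) exec_start@3 write@5
I2 mul r1: issue@3 deps=(0,0) exec_start@3 write@5
I3 add r3: issue@4 deps=(None,None) exec_start@4 write@6
I4 mul r2: issue@5 deps=(0,2) exec_start@5 write@7
I5 add r2: issue@6 deps=(1,4) exec_start@7 write@8

Answer: 3 5 5 6 7 8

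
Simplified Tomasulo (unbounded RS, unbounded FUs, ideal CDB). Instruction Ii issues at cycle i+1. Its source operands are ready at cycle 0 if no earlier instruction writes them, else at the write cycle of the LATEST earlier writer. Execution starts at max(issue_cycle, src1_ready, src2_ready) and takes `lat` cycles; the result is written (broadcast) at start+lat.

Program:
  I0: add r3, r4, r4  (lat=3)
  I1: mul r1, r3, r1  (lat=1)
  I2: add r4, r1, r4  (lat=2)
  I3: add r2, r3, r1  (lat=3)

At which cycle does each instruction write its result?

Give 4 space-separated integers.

Answer: 4 5 7 8

Derivation:
I0 add r3: issue@1 deps=(None,None) exec_start@1 write@4
I1 mul r1: issue@2 deps=(0,None) exec_start@4 write@5
I2 add r4: issue@3 deps=(1,None) exec_start@5 write@7
I3 add r2: issue@4 deps=(0,1) exec_start@5 write@8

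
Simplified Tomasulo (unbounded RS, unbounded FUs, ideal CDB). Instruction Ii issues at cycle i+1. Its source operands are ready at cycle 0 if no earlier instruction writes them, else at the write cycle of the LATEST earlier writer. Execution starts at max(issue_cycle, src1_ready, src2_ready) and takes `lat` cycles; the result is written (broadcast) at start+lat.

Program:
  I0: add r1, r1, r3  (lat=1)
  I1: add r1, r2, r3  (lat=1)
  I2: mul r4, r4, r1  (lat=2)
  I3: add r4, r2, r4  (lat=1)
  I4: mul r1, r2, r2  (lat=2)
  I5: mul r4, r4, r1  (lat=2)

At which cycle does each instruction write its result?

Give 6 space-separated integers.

I0 add r1: issue@1 deps=(None,None) exec_start@1 write@2
I1 add r1: issue@2 deps=(None,None) exec_start@2 write@3
I2 mul r4: issue@3 deps=(None,1) exec_start@3 write@5
I3 add r4: issue@4 deps=(None,2) exec_start@5 write@6
I4 mul r1: issue@5 deps=(None,None) exec_start@5 write@7
I5 mul r4: issue@6 deps=(3,4) exec_start@7 write@9

Answer: 2 3 5 6 7 9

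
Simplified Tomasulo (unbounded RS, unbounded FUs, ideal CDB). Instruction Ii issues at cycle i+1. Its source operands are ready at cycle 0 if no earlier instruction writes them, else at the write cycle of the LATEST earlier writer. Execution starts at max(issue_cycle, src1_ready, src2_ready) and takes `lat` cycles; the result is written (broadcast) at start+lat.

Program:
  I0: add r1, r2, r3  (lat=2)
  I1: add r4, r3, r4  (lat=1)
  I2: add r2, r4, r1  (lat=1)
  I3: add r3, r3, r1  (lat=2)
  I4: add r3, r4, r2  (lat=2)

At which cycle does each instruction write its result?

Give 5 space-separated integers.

I0 add r1: issue@1 deps=(None,None) exec_start@1 write@3
I1 add r4: issue@2 deps=(None,None) exec_start@2 write@3
I2 add r2: issue@3 deps=(1,0) exec_start@3 write@4
I3 add r3: issue@4 deps=(None,0) exec_start@4 write@6
I4 add r3: issue@5 deps=(1,2) exec_start@5 write@7

Answer: 3 3 4 6 7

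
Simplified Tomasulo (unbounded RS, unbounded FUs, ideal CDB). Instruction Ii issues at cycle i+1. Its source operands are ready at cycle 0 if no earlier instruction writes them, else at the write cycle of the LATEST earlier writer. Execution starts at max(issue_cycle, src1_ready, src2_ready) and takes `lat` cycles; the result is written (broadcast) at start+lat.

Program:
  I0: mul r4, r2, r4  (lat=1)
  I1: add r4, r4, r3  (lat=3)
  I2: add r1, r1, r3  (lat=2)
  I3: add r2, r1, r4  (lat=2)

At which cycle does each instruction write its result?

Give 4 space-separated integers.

Answer: 2 5 5 7

Derivation:
I0 mul r4: issue@1 deps=(None,None) exec_start@1 write@2
I1 add r4: issue@2 deps=(0,None) exec_start@2 write@5
I2 add r1: issue@3 deps=(None,None) exec_start@3 write@5
I3 add r2: issue@4 deps=(2,1) exec_start@5 write@7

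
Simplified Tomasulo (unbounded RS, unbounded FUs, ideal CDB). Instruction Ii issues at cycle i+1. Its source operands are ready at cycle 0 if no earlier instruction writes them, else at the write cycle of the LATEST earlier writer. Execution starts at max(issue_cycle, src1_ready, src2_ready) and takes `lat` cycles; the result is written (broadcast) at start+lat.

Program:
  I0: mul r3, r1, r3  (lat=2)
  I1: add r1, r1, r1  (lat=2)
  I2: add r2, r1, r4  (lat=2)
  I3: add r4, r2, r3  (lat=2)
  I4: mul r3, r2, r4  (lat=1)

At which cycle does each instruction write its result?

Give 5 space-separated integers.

Answer: 3 4 6 8 9

Derivation:
I0 mul r3: issue@1 deps=(None,None) exec_start@1 write@3
I1 add r1: issue@2 deps=(None,None) exec_start@2 write@4
I2 add r2: issue@3 deps=(1,None) exec_start@4 write@6
I3 add r4: issue@4 deps=(2,0) exec_start@6 write@8
I4 mul r3: issue@5 deps=(2,3) exec_start@8 write@9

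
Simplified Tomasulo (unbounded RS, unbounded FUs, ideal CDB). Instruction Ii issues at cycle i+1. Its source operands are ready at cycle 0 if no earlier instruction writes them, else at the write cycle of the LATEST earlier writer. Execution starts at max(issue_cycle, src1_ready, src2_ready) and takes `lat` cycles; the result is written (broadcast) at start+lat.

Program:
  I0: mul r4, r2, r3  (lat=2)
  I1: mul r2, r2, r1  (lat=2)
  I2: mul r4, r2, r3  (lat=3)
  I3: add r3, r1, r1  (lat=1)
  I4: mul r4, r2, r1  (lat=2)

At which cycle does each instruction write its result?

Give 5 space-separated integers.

Answer: 3 4 7 5 7

Derivation:
I0 mul r4: issue@1 deps=(None,None) exec_start@1 write@3
I1 mul r2: issue@2 deps=(None,None) exec_start@2 write@4
I2 mul r4: issue@3 deps=(1,None) exec_start@4 write@7
I3 add r3: issue@4 deps=(None,None) exec_start@4 write@5
I4 mul r4: issue@5 deps=(1,None) exec_start@5 write@7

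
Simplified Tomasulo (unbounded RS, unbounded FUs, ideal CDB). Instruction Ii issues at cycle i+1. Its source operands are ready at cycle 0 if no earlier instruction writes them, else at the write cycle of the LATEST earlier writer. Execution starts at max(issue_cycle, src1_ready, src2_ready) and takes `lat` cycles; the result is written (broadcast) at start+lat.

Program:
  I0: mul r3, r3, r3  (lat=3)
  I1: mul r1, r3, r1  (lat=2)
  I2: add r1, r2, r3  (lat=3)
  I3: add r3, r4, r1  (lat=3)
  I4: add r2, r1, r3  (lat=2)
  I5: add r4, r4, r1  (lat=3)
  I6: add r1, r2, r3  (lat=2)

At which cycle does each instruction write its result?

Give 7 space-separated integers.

Answer: 4 6 7 10 12 10 14

Derivation:
I0 mul r3: issue@1 deps=(None,None) exec_start@1 write@4
I1 mul r1: issue@2 deps=(0,None) exec_start@4 write@6
I2 add r1: issue@3 deps=(None,0) exec_start@4 write@7
I3 add r3: issue@4 deps=(None,2) exec_start@7 write@10
I4 add r2: issue@5 deps=(2,3) exec_start@10 write@12
I5 add r4: issue@6 deps=(None,2) exec_start@7 write@10
I6 add r1: issue@7 deps=(4,3) exec_start@12 write@14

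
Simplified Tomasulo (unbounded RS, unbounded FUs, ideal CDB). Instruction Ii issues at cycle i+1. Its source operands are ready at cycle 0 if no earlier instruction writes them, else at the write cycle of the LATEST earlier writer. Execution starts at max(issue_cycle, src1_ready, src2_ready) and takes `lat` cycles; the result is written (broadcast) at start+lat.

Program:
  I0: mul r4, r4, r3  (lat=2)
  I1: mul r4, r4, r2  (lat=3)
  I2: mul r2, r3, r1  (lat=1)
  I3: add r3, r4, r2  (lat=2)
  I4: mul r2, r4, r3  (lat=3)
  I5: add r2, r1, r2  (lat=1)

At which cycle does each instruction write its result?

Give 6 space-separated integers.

Answer: 3 6 4 8 11 12

Derivation:
I0 mul r4: issue@1 deps=(None,None) exec_start@1 write@3
I1 mul r4: issue@2 deps=(0,None) exec_start@3 write@6
I2 mul r2: issue@3 deps=(None,None) exec_start@3 write@4
I3 add r3: issue@4 deps=(1,2) exec_start@6 write@8
I4 mul r2: issue@5 deps=(1,3) exec_start@8 write@11
I5 add r2: issue@6 deps=(None,4) exec_start@11 write@12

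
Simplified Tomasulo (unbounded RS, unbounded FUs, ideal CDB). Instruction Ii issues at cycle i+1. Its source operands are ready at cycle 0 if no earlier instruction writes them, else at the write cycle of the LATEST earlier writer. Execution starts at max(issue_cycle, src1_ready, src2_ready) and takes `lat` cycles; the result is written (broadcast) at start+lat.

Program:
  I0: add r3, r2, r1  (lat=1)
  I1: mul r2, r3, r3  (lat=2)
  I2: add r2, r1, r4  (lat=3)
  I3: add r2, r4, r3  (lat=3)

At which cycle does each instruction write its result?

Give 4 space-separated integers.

I0 add r3: issue@1 deps=(None,None) exec_start@1 write@2
I1 mul r2: issue@2 deps=(0,0) exec_start@2 write@4
I2 add r2: issue@3 deps=(None,None) exec_start@3 write@6
I3 add r2: issue@4 deps=(None,0) exec_start@4 write@7

Answer: 2 4 6 7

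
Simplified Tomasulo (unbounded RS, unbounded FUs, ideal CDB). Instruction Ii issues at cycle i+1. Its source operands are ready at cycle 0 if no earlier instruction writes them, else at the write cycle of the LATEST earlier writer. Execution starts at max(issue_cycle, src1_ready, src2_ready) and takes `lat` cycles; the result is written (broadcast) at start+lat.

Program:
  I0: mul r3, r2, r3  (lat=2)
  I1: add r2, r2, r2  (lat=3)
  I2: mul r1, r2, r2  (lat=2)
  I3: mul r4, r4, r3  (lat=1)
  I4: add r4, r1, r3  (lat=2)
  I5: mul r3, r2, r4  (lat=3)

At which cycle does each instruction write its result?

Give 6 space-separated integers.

I0 mul r3: issue@1 deps=(None,None) exec_start@1 write@3
I1 add r2: issue@2 deps=(None,None) exec_start@2 write@5
I2 mul r1: issue@3 deps=(1,1) exec_start@5 write@7
I3 mul r4: issue@4 deps=(None,0) exec_start@4 write@5
I4 add r4: issue@5 deps=(2,0) exec_start@7 write@9
I5 mul r3: issue@6 deps=(1,4) exec_start@9 write@12

Answer: 3 5 7 5 9 12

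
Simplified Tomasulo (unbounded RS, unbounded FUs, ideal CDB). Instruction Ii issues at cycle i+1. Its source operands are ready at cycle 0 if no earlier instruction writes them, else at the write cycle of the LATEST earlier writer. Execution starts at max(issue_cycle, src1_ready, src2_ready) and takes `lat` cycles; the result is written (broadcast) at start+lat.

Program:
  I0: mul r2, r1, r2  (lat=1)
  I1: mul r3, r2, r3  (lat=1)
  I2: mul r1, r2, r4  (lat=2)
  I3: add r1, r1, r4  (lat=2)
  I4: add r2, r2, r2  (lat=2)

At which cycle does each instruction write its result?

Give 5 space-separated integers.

I0 mul r2: issue@1 deps=(None,None) exec_start@1 write@2
I1 mul r3: issue@2 deps=(0,None) exec_start@2 write@3
I2 mul r1: issue@3 deps=(0,None) exec_start@3 write@5
I3 add r1: issue@4 deps=(2,None) exec_start@5 write@7
I4 add r2: issue@5 deps=(0,0) exec_start@5 write@7

Answer: 2 3 5 7 7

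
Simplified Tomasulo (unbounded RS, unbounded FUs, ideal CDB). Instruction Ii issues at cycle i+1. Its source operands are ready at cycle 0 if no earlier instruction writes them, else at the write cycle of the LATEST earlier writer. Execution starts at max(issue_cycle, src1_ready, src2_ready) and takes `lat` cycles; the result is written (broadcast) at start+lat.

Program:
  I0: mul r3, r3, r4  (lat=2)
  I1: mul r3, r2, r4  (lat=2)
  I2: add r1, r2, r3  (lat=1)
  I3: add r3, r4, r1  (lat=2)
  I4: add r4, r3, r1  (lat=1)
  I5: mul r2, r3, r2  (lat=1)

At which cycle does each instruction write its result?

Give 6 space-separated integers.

I0 mul r3: issue@1 deps=(None,None) exec_start@1 write@3
I1 mul r3: issue@2 deps=(None,None) exec_start@2 write@4
I2 add r1: issue@3 deps=(None,1) exec_start@4 write@5
I3 add r3: issue@4 deps=(None,2) exec_start@5 write@7
I4 add r4: issue@5 deps=(3,2) exec_start@7 write@8
I5 mul r2: issue@6 deps=(3,None) exec_start@7 write@8

Answer: 3 4 5 7 8 8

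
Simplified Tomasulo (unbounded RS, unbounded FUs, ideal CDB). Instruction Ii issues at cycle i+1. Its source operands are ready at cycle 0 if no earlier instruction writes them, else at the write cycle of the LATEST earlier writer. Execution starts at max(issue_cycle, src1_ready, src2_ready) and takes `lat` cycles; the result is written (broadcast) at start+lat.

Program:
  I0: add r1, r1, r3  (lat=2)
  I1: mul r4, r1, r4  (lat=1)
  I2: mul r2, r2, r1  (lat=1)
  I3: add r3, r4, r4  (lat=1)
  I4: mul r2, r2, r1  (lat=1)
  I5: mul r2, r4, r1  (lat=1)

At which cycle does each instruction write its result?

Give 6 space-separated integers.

Answer: 3 4 4 5 6 7

Derivation:
I0 add r1: issue@1 deps=(None,None) exec_start@1 write@3
I1 mul r4: issue@2 deps=(0,None) exec_start@3 write@4
I2 mul r2: issue@3 deps=(None,0) exec_start@3 write@4
I3 add r3: issue@4 deps=(1,1) exec_start@4 write@5
I4 mul r2: issue@5 deps=(2,0) exec_start@5 write@6
I5 mul r2: issue@6 deps=(1,0) exec_start@6 write@7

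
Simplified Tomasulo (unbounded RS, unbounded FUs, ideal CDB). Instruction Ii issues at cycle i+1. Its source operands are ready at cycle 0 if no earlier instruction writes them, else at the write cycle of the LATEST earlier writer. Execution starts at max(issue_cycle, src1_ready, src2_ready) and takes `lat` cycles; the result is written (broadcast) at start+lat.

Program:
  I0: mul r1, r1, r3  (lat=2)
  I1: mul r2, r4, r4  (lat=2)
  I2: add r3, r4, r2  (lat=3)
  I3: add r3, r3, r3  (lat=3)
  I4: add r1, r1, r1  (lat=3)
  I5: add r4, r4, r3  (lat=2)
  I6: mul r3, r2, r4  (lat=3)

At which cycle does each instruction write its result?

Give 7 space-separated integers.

I0 mul r1: issue@1 deps=(None,None) exec_start@1 write@3
I1 mul r2: issue@2 deps=(None,None) exec_start@2 write@4
I2 add r3: issue@3 deps=(None,1) exec_start@4 write@7
I3 add r3: issue@4 deps=(2,2) exec_start@7 write@10
I4 add r1: issue@5 deps=(0,0) exec_start@5 write@8
I5 add r4: issue@6 deps=(None,3) exec_start@10 write@12
I6 mul r3: issue@7 deps=(1,5) exec_start@12 write@15

Answer: 3 4 7 10 8 12 15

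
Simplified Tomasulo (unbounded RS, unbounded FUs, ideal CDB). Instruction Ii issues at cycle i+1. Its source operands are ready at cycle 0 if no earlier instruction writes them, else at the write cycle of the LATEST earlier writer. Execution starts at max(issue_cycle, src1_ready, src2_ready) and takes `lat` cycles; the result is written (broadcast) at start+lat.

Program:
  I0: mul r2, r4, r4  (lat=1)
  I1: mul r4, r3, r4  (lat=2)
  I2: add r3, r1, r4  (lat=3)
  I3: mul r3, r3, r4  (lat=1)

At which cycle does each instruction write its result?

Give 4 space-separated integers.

I0 mul r2: issue@1 deps=(None,None) exec_start@1 write@2
I1 mul r4: issue@2 deps=(None,None) exec_start@2 write@4
I2 add r3: issue@3 deps=(None,1) exec_start@4 write@7
I3 mul r3: issue@4 deps=(2,1) exec_start@7 write@8

Answer: 2 4 7 8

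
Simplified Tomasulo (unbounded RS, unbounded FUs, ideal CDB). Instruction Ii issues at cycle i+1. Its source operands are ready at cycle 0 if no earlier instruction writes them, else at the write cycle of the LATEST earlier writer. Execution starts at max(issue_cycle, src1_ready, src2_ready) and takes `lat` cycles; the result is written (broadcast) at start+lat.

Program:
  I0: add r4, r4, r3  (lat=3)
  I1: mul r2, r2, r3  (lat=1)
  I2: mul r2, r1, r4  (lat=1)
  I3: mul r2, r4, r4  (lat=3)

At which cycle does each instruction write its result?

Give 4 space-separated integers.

I0 add r4: issue@1 deps=(None,None) exec_start@1 write@4
I1 mul r2: issue@2 deps=(None,None) exec_start@2 write@3
I2 mul r2: issue@3 deps=(None,0) exec_start@4 write@5
I3 mul r2: issue@4 deps=(0,0) exec_start@4 write@7

Answer: 4 3 5 7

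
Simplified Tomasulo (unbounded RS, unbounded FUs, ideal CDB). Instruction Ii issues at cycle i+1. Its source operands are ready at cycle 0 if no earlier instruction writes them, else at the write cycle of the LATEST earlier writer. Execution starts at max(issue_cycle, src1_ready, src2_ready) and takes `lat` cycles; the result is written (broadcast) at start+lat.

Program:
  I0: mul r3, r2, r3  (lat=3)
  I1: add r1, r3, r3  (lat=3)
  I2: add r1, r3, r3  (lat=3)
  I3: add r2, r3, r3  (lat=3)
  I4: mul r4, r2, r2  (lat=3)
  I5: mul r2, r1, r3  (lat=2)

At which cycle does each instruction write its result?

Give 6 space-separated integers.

I0 mul r3: issue@1 deps=(None,None) exec_start@1 write@4
I1 add r1: issue@2 deps=(0,0) exec_start@4 write@7
I2 add r1: issue@3 deps=(0,0) exec_start@4 write@7
I3 add r2: issue@4 deps=(0,0) exec_start@4 write@7
I4 mul r4: issue@5 deps=(3,3) exec_start@7 write@10
I5 mul r2: issue@6 deps=(2,0) exec_start@7 write@9

Answer: 4 7 7 7 10 9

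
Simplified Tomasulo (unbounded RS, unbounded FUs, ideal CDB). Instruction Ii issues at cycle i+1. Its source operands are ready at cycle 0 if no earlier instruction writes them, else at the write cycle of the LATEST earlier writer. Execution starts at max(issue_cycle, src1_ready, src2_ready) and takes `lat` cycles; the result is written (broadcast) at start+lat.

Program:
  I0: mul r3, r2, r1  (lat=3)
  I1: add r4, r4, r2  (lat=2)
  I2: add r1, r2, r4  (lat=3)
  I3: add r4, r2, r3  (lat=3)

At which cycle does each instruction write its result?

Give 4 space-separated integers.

I0 mul r3: issue@1 deps=(None,None) exec_start@1 write@4
I1 add r4: issue@2 deps=(None,None) exec_start@2 write@4
I2 add r1: issue@3 deps=(None,1) exec_start@4 write@7
I3 add r4: issue@4 deps=(None,0) exec_start@4 write@7

Answer: 4 4 7 7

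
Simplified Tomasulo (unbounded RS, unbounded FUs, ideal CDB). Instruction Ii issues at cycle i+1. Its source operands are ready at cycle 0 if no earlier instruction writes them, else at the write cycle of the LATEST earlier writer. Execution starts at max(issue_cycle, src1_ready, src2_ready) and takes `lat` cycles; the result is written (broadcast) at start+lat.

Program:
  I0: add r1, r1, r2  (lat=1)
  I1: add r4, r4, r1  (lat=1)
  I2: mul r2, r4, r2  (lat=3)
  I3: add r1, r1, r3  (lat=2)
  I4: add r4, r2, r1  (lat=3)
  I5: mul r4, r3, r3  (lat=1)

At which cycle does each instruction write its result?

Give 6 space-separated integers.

I0 add r1: issue@1 deps=(None,None) exec_start@1 write@2
I1 add r4: issue@2 deps=(None,0) exec_start@2 write@3
I2 mul r2: issue@3 deps=(1,None) exec_start@3 write@6
I3 add r1: issue@4 deps=(0,None) exec_start@4 write@6
I4 add r4: issue@5 deps=(2,3) exec_start@6 write@9
I5 mul r4: issue@6 deps=(None,None) exec_start@6 write@7

Answer: 2 3 6 6 9 7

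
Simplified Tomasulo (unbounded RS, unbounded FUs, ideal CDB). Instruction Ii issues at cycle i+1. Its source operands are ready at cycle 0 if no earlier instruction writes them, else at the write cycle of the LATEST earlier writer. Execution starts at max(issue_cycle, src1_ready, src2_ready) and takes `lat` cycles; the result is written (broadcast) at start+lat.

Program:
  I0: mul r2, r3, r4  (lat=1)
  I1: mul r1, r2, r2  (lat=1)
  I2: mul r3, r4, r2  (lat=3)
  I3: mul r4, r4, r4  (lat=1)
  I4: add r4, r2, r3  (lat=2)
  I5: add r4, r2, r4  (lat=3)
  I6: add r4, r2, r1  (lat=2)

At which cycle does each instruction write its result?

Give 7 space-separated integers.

I0 mul r2: issue@1 deps=(None,None) exec_start@1 write@2
I1 mul r1: issue@2 deps=(0,0) exec_start@2 write@3
I2 mul r3: issue@3 deps=(None,0) exec_start@3 write@6
I3 mul r4: issue@4 deps=(None,None) exec_start@4 write@5
I4 add r4: issue@5 deps=(0,2) exec_start@6 write@8
I5 add r4: issue@6 deps=(0,4) exec_start@8 write@11
I6 add r4: issue@7 deps=(0,1) exec_start@7 write@9

Answer: 2 3 6 5 8 11 9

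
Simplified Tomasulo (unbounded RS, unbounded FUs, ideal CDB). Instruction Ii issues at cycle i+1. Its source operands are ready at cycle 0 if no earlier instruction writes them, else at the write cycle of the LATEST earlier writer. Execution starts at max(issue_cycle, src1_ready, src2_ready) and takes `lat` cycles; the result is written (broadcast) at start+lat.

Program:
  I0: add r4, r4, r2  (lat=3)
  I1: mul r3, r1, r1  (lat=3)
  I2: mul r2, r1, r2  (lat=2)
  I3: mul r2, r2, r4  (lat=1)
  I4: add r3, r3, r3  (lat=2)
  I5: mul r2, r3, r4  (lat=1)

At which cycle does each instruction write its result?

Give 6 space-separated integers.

Answer: 4 5 5 6 7 8

Derivation:
I0 add r4: issue@1 deps=(None,None) exec_start@1 write@4
I1 mul r3: issue@2 deps=(None,None) exec_start@2 write@5
I2 mul r2: issue@3 deps=(None,None) exec_start@3 write@5
I3 mul r2: issue@4 deps=(2,0) exec_start@5 write@6
I4 add r3: issue@5 deps=(1,1) exec_start@5 write@7
I5 mul r2: issue@6 deps=(4,0) exec_start@7 write@8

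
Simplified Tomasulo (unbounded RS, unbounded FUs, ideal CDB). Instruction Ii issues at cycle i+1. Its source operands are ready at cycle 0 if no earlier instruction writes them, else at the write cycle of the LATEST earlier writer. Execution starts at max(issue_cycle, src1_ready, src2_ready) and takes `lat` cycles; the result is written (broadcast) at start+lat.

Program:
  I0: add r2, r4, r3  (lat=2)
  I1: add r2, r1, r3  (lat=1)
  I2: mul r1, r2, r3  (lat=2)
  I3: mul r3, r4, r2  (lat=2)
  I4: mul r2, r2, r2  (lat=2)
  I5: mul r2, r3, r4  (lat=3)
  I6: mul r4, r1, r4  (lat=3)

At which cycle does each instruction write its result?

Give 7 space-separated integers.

I0 add r2: issue@1 deps=(None,None) exec_start@1 write@3
I1 add r2: issue@2 deps=(None,None) exec_start@2 write@3
I2 mul r1: issue@3 deps=(1,None) exec_start@3 write@5
I3 mul r3: issue@4 deps=(None,1) exec_start@4 write@6
I4 mul r2: issue@5 deps=(1,1) exec_start@5 write@7
I5 mul r2: issue@6 deps=(3,None) exec_start@6 write@9
I6 mul r4: issue@7 deps=(2,None) exec_start@7 write@10

Answer: 3 3 5 6 7 9 10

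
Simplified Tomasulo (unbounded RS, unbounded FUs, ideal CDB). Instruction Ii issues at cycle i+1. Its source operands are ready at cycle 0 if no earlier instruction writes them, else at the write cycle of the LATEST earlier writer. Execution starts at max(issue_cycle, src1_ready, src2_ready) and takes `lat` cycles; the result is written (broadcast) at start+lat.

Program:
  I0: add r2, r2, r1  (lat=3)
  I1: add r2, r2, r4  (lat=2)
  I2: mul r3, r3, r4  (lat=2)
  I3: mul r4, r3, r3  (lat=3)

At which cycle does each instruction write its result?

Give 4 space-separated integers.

I0 add r2: issue@1 deps=(None,None) exec_start@1 write@4
I1 add r2: issue@2 deps=(0,None) exec_start@4 write@6
I2 mul r3: issue@3 deps=(None,None) exec_start@3 write@5
I3 mul r4: issue@4 deps=(2,2) exec_start@5 write@8

Answer: 4 6 5 8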